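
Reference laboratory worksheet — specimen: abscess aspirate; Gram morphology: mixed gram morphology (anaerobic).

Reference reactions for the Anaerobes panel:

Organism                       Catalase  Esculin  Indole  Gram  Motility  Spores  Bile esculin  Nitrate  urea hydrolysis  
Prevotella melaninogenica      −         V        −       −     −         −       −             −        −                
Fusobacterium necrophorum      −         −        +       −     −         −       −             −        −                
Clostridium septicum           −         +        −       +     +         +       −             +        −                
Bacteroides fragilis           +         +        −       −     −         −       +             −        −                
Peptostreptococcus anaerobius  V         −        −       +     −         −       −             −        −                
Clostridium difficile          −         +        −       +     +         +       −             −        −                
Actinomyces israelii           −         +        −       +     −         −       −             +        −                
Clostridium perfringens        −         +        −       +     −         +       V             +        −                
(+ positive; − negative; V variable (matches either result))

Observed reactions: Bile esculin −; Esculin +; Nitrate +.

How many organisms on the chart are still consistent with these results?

Bile esculin −: excludes Bacteroides fragilis — 7 left.
Nitrate +: excludes Prevotella melaninogenica, Fusobacterium necrophorum, Peptostreptococcus anaerobius, Clostridium difficile — 3 left.
Esculin +: all 3 remaining candidates are consistent.
Still consistent: Actinomyces israelii, Clostridium perfringens, Clostridium septicum.

3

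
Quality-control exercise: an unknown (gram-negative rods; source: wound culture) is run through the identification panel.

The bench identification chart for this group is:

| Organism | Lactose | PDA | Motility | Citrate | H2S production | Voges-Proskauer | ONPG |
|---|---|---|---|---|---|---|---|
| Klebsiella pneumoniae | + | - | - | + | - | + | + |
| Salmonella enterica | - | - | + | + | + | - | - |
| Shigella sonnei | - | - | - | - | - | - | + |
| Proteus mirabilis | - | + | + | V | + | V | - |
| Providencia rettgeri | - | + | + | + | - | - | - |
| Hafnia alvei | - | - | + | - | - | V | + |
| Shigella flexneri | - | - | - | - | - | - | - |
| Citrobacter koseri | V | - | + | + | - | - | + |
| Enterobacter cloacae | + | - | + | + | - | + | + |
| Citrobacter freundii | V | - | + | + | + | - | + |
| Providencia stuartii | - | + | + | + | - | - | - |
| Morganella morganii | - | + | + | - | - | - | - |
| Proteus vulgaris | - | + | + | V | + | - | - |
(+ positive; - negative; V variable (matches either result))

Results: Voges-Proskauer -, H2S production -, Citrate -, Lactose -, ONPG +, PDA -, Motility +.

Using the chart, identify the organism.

H2S production -: excludes Salmonella enterica, Proteus mirabilis, Citrobacter freundii, Proteus vulgaris — 9 left.
Citrate -: excludes 5 organisms — 4 left.
Lactose -: all 4 remaining candidates are consistent.
ONPG +: excludes Shigella flexneri, Morganella morganii — 2 left.
Motility +: excludes Shigella sonnei — 1 left.
Voges-Proskauer -: the one remaining candidate is consistent.
PDA -: the one remaining candidate is consistent.

Hafnia alvei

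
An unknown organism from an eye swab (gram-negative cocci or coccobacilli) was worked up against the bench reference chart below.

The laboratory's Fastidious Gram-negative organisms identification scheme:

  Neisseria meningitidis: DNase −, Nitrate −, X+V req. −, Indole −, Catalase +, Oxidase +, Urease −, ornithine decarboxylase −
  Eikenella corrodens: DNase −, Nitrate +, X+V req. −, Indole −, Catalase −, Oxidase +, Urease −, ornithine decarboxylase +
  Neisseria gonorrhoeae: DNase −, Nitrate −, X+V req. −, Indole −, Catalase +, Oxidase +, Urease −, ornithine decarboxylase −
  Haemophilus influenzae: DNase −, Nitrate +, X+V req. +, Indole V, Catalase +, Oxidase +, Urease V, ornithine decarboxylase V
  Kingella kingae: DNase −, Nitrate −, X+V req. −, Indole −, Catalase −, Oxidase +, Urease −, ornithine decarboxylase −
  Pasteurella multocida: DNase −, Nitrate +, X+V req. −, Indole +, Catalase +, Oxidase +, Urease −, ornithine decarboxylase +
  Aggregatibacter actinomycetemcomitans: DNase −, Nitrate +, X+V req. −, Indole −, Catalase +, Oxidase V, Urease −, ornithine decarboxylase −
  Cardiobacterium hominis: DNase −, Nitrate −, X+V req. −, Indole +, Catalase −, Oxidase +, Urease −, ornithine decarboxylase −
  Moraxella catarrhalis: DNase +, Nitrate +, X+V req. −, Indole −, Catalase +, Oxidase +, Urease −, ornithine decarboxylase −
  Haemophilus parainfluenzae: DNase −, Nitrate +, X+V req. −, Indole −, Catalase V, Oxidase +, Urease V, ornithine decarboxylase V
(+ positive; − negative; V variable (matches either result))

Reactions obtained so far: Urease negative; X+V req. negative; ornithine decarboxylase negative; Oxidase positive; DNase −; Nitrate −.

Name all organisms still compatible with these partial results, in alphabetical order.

Nitrate −: excludes 6 organisms — 4 left.
Urease −: all 4 remaining candidates are consistent.
Oxidase +: all 4 remaining candidates are consistent.
DNase −: all 4 remaining candidates are consistent.
ornithine decarboxylase −: all 4 remaining candidates are consistent.
X+V req. −: all 4 remaining candidates are consistent.

Cardiobacterium hominis, Kingella kingae, Neisseria gonorrhoeae, Neisseria meningitidis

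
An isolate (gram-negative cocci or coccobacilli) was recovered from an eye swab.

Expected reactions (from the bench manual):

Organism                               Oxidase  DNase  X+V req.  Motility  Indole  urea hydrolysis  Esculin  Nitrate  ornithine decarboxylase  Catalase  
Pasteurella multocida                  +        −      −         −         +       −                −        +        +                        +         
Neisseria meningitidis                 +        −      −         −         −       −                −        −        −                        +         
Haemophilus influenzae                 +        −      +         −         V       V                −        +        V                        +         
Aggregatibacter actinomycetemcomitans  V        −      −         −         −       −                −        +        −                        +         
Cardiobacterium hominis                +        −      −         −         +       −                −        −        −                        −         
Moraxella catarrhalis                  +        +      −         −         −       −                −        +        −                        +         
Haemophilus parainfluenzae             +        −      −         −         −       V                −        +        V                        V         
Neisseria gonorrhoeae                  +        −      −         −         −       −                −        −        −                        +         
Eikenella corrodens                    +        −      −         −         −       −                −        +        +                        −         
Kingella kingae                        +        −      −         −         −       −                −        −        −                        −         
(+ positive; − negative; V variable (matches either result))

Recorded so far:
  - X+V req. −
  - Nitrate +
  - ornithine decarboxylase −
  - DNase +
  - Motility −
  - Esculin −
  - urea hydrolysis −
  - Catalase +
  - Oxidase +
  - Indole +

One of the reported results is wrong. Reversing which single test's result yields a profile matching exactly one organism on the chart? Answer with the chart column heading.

As reported, no row in the chart matches all 10 reactions.
Reversing Catalase → still no organism matches.
Reversing X+V req. → still no organism matches.
Reversing Oxidase → still no organism matches.
Reversing DNase → still no organism matches.
Reversing Nitrate → still no organism matches.
Reversing Indole (to −) → unique match: Moraxella catarrhalis.
Reversing Motility → still no organism matches.
Reversing Esculin → still no organism matches.
Reversing ornithine decarboxylase → still no organism matches.
Reversing urea hydrolysis → still no organism matches.

Indole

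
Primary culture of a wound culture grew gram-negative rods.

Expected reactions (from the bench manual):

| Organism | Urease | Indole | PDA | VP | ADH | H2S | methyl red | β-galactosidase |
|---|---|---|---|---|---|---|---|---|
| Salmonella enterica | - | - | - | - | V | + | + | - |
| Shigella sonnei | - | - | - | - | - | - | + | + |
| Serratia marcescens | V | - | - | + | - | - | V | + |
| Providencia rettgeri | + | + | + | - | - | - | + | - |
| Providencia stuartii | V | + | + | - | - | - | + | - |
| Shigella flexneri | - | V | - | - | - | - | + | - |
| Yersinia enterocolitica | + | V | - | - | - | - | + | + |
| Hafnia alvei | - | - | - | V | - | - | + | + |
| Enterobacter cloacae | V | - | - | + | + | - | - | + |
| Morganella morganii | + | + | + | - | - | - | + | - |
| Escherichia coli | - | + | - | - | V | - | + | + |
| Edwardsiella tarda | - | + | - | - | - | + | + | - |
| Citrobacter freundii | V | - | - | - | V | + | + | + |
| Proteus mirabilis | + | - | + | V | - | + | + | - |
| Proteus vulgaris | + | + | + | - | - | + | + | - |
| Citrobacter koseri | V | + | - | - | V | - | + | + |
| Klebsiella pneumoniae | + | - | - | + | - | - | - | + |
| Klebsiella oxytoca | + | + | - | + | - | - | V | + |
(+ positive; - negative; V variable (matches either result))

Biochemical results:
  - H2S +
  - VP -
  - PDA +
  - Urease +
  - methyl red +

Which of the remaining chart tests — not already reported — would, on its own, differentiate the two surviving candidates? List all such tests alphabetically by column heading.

methyl red +: excludes Enterobacter cloacae, Klebsiella pneumoniae — 16 left.
Urease +: excludes 6 organisms — 10 left.
H2S +: excludes 7 organisms — 3 left.
VP -: all 3 remaining candidates are consistent.
PDA +: excludes Citrobacter freundii — 2 left.
Two candidates remain: Proteus mirabilis and Proteus vulgaris.
  Indole: Proteus mirabilis -, Proteus vulgaris + — discriminates.
  ADH: - vs - — same for both, does not separate.
  β-galactosidase: - vs - — same for both, does not separate.

Indole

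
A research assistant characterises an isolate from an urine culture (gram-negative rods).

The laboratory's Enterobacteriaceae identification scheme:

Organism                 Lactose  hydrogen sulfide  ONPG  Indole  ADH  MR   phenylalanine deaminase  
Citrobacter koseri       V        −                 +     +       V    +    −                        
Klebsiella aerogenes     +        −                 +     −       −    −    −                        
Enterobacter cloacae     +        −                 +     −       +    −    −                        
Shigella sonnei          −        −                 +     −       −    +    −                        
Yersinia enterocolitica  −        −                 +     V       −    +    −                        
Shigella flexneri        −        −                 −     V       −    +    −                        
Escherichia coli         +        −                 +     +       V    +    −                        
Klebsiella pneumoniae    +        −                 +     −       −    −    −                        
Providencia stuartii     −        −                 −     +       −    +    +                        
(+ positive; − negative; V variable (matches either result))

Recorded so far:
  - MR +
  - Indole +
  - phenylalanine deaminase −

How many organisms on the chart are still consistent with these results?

4

MR +: excludes Klebsiella aerogenes, Enterobacter cloacae, Klebsiella pneumoniae — 6 left.
Indole +: excludes Shigella sonnei — 5 left.
phenylalanine deaminase −: excludes Providencia stuartii — 4 left.
Still consistent: Citrobacter koseri, Escherichia coli, Shigella flexneri, Yersinia enterocolitica.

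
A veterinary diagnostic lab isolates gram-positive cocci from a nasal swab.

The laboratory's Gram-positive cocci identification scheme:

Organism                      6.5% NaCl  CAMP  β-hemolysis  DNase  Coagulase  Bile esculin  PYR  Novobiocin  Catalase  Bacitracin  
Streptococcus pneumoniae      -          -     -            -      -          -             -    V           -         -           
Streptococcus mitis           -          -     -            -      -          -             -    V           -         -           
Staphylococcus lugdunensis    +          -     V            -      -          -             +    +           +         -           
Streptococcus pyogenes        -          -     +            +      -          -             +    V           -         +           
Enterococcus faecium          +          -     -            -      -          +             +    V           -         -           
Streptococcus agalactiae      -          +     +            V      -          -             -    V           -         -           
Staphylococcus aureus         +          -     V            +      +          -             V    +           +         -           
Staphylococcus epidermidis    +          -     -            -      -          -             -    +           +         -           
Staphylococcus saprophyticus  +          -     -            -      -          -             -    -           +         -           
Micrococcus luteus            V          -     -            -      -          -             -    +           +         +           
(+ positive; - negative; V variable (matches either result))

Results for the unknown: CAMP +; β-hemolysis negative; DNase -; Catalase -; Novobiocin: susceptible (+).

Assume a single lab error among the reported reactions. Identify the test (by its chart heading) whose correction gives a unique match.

β-hemolysis

As reported, no row in the chart matches all 5 reactions.
Reversing Catalase → still no organism matches.
Reversing Novobiocin → still no organism matches.
Reversing CAMP → 3 organisms match (not unique).
Reversing β-hemolysis (to +) → unique match: Streptococcus agalactiae.
Reversing DNase → still no organism matches.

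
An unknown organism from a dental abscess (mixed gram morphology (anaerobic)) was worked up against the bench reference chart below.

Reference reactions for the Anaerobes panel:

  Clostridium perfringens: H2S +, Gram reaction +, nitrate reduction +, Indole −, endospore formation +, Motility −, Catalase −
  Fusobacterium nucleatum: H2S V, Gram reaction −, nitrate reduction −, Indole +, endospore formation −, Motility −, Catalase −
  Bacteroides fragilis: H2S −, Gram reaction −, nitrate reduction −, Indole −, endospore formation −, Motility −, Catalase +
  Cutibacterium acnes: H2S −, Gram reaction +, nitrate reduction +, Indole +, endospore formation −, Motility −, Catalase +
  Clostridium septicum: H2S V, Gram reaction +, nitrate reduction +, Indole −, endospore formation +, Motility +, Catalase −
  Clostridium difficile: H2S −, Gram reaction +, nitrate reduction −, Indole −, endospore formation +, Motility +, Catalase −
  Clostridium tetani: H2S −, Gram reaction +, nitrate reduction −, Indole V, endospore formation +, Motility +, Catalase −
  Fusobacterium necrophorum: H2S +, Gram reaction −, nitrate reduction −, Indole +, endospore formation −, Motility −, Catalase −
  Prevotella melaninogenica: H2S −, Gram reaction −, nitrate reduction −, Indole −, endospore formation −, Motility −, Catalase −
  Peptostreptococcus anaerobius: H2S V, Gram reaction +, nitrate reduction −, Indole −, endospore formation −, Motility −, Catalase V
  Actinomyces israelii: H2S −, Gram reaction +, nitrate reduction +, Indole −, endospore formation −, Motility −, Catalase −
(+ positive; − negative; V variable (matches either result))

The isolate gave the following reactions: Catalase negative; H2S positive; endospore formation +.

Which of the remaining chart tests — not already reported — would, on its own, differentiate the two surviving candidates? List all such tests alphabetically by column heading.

endospore formation +: excludes 7 organisms — 4 left.
H2S +: excludes Clostridium difficile, Clostridium tetani — 2 left.
Catalase −: all 2 remaining candidates are consistent.
Two candidates remain: Clostridium perfringens and Clostridium septicum.
  Gram reaction: + vs + — same for both, does not separate.
  nitrate reduction: + vs + — same for both, does not separate.
  Indole: − vs − — same for both, does not separate.
  Motility: Clostridium perfringens −, Clostridium septicum + — discriminates.

Motility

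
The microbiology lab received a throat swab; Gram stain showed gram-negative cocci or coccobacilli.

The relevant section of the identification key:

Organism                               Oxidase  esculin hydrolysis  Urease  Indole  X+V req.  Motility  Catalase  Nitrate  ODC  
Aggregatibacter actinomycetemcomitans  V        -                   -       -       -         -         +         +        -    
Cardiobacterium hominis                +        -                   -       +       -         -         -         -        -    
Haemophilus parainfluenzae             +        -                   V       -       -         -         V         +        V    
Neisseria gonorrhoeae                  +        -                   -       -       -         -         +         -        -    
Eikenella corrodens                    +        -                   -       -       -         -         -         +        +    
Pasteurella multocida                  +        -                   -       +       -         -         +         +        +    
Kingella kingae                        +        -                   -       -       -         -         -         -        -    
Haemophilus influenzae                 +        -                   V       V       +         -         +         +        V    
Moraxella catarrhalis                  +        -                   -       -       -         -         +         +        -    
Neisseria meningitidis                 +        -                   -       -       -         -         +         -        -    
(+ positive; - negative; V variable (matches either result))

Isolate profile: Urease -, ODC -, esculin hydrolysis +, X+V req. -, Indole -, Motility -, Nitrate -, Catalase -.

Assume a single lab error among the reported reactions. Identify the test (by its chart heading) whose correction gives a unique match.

esculin hydrolysis

As reported, no row in the chart matches all 8 reactions.
Reversing Nitrate → still no organism matches.
Reversing Urease → still no organism matches.
Reversing esculin hydrolysis (to -) → unique match: Kingella kingae.
Reversing Motility → still no organism matches.
Reversing Indole → still no organism matches.
Reversing X+V req. → still no organism matches.
Reversing ODC → still no organism matches.
Reversing Catalase → still no organism matches.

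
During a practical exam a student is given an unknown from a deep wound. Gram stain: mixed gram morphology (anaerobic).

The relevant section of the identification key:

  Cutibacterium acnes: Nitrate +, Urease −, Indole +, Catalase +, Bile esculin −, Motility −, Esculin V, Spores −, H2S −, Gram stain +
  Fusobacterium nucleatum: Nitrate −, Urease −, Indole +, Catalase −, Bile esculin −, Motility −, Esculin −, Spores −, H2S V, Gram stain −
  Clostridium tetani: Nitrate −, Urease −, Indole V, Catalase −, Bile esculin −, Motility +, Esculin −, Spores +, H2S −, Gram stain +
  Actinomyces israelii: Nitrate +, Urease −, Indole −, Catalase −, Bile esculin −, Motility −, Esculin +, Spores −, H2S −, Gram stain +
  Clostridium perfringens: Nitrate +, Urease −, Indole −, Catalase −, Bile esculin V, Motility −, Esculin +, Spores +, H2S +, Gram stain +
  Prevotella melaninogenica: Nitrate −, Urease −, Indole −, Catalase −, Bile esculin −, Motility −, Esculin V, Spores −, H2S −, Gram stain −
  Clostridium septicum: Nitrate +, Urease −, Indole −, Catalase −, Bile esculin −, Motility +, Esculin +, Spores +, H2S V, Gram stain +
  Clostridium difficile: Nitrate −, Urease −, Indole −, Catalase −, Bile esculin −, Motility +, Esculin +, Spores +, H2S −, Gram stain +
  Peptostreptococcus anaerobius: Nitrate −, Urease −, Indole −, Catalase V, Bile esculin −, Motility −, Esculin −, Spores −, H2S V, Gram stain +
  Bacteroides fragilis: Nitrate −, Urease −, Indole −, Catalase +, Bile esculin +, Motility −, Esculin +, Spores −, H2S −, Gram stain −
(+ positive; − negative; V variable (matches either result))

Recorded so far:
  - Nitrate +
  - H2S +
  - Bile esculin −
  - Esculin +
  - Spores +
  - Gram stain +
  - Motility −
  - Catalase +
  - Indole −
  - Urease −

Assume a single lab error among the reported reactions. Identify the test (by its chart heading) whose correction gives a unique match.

As reported, no row in the chart matches all 10 reactions.
Reversing H2S → still no organism matches.
Reversing Gram stain → still no organism matches.
Reversing Catalase (to −) → unique match: Clostridium perfringens.
Reversing Indole → still no organism matches.
Reversing Urease → still no organism matches.
Reversing Motility → still no organism matches.
Reversing Bile esculin → still no organism matches.
Reversing Spores → still no organism matches.
Reversing Nitrate → still no organism matches.
Reversing Esculin → still no organism matches.

Catalase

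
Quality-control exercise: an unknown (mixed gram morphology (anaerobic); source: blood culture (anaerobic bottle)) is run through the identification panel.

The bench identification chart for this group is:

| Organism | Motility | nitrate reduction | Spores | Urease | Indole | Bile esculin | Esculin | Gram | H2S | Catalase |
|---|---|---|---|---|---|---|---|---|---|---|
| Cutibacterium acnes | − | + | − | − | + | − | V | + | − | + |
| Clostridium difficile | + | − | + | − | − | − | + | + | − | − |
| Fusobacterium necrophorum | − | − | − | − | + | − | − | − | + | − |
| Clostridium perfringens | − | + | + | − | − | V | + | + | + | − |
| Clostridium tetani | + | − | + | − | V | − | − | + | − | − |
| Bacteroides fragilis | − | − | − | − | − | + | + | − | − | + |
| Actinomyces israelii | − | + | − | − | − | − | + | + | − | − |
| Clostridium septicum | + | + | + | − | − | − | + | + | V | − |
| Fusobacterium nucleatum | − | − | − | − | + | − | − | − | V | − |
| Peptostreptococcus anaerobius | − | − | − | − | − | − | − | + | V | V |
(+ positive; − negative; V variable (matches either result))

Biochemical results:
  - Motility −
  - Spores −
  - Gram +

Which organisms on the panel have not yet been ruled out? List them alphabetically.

Actinomyces israelii, Cutibacterium acnes, Peptostreptococcus anaerobius

Gram +: excludes Fusobacterium necrophorum, Bacteroides fragilis, Fusobacterium nucleatum — 7 left.
Motility −: excludes Clostridium difficile, Clostridium tetani, Clostridium septicum — 4 left.
Spores −: excludes Clostridium perfringens — 3 left.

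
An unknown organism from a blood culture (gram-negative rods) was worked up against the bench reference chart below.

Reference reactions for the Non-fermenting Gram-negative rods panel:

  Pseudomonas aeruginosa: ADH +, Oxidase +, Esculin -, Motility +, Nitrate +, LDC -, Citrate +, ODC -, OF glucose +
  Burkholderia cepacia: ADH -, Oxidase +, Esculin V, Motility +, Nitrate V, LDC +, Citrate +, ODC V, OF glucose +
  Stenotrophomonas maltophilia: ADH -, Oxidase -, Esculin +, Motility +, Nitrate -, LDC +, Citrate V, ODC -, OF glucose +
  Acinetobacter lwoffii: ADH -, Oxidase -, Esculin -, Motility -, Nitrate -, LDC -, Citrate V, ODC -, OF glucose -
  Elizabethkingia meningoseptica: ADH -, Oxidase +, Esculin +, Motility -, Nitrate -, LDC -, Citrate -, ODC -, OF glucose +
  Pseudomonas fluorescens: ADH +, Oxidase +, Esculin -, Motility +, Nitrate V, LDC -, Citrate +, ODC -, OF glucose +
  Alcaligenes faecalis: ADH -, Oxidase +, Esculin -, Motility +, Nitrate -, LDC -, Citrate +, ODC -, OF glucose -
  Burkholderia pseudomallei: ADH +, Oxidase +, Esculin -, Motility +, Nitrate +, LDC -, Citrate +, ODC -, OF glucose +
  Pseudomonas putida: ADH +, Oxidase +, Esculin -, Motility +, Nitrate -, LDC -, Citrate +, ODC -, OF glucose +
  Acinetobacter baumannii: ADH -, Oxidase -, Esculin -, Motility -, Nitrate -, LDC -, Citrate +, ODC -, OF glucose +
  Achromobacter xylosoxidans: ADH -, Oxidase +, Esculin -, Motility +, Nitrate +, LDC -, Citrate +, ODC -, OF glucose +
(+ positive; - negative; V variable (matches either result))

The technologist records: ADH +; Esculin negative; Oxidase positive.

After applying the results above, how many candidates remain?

4

ADH +: excludes 7 organisms — 4 left.
Esculin -: all 4 remaining candidates are consistent.
Oxidase +: all 4 remaining candidates are consistent.
Still consistent: Burkholderia pseudomallei, Pseudomonas aeruginosa, Pseudomonas fluorescens, Pseudomonas putida.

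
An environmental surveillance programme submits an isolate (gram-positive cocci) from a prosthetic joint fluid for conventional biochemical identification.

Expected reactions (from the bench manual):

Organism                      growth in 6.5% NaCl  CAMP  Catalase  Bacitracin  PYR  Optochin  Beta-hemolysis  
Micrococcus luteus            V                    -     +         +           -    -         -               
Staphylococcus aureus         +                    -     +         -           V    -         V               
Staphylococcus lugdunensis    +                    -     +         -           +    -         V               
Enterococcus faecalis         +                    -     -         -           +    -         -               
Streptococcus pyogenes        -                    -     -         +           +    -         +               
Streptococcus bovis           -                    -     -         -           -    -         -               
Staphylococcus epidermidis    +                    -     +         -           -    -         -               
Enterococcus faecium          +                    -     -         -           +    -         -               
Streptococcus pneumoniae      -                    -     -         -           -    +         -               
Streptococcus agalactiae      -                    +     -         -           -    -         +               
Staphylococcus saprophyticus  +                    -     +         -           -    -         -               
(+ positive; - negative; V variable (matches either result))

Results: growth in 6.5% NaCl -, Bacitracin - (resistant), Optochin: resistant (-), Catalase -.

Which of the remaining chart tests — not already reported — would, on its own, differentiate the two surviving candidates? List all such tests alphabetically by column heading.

growth in 6.5% NaCl -: excludes 6 organisms — 5 left.
Bacitracin -: excludes Micrococcus luteus, Streptococcus pyogenes — 3 left.
Catalase -: all 3 remaining candidates are consistent.
Optochin -: excludes Streptococcus pneumoniae — 2 left.
Two candidates remain: Streptococcus agalactiae and Streptococcus bovis.
  CAMP: Streptococcus agalactiae +, Streptococcus bovis - — discriminates.
  PYR: - vs - — same for both, does not separate.
  Beta-hemolysis: Streptococcus agalactiae +, Streptococcus bovis - — discriminates.

Beta-hemolysis, CAMP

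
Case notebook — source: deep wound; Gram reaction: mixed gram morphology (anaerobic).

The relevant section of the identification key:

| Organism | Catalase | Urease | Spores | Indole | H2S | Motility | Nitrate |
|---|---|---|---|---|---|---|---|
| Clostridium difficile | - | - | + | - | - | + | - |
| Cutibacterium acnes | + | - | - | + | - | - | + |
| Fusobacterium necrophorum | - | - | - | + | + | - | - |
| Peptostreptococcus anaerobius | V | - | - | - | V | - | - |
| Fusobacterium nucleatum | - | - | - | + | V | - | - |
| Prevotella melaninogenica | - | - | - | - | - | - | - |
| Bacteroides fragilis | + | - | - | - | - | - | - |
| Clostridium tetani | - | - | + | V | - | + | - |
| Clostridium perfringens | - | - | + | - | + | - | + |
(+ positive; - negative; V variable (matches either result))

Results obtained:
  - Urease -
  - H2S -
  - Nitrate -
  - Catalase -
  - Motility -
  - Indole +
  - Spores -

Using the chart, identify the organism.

Catalase -: excludes Cutibacterium acnes, Bacteroides fragilis — 7 left.
Spores -: excludes Clostridium difficile, Clostridium tetani, Clostridium perfringens — 4 left.
Indole +: excludes Peptostreptococcus anaerobius, Prevotella melaninogenica — 2 left.
Nitrate -: all 2 remaining candidates are consistent.
H2S -: excludes Fusobacterium necrophorum — 1 left.
Motility -: the one remaining candidate is consistent.
Urease -: the one remaining candidate is consistent.

Fusobacterium nucleatum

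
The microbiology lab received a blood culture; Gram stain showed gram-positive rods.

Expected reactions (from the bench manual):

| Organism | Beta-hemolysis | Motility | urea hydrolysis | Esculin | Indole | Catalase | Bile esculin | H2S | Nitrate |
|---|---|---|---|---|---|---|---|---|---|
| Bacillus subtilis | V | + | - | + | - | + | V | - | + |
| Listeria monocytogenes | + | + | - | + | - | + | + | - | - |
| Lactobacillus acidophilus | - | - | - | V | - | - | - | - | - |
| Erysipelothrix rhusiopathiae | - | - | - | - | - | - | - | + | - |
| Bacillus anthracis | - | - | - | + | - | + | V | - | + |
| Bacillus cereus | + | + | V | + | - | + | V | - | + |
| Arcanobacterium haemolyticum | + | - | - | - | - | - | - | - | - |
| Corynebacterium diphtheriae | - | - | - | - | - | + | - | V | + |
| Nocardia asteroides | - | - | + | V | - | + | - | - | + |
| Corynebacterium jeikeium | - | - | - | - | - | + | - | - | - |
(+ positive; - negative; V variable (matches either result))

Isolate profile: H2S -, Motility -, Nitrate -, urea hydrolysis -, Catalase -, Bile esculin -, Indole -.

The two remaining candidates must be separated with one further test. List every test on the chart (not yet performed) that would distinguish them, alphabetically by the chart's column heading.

Beta-hemolysis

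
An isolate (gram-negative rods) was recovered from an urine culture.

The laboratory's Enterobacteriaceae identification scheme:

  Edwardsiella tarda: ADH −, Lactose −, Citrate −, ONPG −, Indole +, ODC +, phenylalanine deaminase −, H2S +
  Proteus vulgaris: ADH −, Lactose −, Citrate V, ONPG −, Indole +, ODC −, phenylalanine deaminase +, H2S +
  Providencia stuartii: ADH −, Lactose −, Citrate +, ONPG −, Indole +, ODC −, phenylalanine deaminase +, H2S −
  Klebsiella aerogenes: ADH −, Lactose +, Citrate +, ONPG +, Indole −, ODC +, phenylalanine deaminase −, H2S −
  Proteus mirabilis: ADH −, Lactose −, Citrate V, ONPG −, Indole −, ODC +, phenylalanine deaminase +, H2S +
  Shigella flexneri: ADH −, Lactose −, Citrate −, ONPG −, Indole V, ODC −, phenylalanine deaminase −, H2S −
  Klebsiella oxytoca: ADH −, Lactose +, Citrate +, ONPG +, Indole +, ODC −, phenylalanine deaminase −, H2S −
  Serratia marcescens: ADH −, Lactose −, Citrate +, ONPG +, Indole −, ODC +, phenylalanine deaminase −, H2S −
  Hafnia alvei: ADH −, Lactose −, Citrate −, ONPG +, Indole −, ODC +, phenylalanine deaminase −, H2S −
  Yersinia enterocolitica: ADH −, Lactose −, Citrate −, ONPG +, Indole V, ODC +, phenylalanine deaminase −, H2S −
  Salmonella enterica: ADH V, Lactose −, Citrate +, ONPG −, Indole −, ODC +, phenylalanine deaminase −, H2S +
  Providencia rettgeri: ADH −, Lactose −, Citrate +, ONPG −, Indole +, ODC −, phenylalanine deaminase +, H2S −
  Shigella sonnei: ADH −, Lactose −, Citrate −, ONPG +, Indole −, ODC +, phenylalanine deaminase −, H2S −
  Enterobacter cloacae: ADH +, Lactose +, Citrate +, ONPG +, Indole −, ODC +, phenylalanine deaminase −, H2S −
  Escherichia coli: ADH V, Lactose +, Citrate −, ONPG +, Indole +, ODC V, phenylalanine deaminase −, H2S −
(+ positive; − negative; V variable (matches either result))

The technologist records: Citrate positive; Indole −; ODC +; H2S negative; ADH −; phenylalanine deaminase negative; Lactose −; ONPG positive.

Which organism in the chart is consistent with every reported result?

Serratia marcescens

ONPG +: excludes 7 organisms — 8 left.
ADH −: excludes Enterobacter cloacae — 7 left.
Citrate +: excludes Hafnia alvei, Yersinia enterocolitica, Shigella sonnei, Escherichia coli — 3 left.
H2S −: all 3 remaining candidates are consistent.
Indole −: excludes Klebsiella oxytoca — 2 left.
phenylalanine deaminase −: all 2 remaining candidates are consistent.
ODC +: all 2 remaining candidates are consistent.
Lactose −: excludes Klebsiella aerogenes — 1 left.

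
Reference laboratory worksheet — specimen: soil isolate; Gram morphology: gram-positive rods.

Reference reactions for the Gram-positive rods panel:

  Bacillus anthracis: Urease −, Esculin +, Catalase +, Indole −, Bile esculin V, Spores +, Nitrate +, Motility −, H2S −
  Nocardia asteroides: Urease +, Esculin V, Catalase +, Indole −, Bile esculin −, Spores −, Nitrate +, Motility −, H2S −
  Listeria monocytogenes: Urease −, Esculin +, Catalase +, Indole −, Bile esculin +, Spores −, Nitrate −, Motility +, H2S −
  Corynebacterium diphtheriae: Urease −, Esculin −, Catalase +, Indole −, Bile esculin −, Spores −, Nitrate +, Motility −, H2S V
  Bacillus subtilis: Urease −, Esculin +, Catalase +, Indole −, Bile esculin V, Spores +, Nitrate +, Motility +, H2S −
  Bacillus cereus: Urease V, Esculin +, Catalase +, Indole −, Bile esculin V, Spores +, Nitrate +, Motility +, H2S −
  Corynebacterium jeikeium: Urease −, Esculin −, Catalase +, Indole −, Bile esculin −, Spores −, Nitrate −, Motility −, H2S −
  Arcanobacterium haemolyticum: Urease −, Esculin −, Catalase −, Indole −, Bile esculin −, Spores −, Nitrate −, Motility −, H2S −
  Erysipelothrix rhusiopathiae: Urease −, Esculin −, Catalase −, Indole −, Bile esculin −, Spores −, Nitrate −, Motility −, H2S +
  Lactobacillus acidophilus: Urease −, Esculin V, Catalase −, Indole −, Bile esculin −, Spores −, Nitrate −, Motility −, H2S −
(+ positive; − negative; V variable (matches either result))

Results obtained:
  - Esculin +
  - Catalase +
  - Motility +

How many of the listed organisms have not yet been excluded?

3

Motility +: excludes 7 organisms — 3 left.
Esculin +: all 3 remaining candidates are consistent.
Catalase +: all 3 remaining candidates are consistent.
Still consistent: Bacillus cereus, Bacillus subtilis, Listeria monocytogenes.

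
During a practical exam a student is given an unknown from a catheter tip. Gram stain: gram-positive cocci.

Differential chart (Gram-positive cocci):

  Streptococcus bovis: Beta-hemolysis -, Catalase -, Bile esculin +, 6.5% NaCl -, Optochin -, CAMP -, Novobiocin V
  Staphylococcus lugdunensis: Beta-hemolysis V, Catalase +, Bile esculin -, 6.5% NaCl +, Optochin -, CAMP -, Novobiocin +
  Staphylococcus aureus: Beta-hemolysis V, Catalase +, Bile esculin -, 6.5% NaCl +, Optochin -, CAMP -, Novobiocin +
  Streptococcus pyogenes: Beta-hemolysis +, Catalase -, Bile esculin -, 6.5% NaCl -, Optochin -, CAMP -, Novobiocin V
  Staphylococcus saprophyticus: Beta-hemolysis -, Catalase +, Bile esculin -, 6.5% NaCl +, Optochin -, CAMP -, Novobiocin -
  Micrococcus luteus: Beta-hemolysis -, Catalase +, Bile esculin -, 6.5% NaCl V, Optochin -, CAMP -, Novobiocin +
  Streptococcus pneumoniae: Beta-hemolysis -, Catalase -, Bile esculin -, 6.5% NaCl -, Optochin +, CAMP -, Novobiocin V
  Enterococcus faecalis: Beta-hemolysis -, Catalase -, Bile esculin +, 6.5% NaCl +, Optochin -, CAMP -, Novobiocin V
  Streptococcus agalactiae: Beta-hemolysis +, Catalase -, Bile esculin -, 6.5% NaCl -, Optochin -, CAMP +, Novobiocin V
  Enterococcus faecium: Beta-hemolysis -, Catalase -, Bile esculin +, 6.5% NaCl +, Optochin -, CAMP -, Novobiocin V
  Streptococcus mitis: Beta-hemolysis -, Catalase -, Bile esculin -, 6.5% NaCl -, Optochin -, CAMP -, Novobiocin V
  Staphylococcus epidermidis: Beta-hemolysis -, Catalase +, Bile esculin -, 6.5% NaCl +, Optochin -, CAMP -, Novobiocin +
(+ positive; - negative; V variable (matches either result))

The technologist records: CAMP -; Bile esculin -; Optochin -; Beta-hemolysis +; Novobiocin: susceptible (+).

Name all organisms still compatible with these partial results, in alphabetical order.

Staphylococcus aureus, Staphylococcus lugdunensis, Streptococcus pyogenes

Beta-hemolysis +: excludes 8 organisms — 4 left.
Novobiocin +: all 4 remaining candidates are consistent.
Bile esculin -: all 4 remaining candidates are consistent.
Optochin -: all 4 remaining candidates are consistent.
CAMP -: excludes Streptococcus agalactiae — 3 left.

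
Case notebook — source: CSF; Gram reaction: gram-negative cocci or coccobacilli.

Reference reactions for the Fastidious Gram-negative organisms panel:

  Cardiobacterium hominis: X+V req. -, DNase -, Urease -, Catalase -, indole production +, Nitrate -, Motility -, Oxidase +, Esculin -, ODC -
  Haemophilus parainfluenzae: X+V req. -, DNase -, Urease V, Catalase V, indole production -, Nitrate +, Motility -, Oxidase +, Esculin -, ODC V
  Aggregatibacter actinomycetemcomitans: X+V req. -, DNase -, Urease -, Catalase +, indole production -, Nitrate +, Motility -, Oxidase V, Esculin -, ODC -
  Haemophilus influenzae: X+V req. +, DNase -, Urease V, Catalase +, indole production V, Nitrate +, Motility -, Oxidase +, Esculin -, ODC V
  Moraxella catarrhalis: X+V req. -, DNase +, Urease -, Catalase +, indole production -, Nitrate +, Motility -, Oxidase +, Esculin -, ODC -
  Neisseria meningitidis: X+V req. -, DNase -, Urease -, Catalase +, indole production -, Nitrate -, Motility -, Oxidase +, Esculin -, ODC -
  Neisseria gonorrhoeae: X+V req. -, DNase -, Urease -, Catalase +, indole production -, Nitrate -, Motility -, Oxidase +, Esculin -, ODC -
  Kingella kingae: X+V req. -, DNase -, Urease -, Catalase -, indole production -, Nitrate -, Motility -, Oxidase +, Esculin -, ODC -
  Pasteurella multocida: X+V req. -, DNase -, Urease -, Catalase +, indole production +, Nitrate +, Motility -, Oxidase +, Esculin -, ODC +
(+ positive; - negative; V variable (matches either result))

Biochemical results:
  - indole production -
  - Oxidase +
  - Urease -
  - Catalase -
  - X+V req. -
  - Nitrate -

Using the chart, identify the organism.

Oxidase +: all 9 remaining candidates are consistent.
Urease -: all 9 remaining candidates are consistent.
indole production -: excludes Cardiobacterium hominis, Pasteurella multocida — 7 left.
Nitrate -: excludes Haemophilus parainfluenzae, Aggregatibacter actinomycetemcomitans, Haemophilus influenzae, Moraxella catarrhalis — 3 left.
Catalase -: excludes Neisseria meningitidis, Neisseria gonorrhoeae — 1 left.
X+V req. -: the one remaining candidate is consistent.

Kingella kingae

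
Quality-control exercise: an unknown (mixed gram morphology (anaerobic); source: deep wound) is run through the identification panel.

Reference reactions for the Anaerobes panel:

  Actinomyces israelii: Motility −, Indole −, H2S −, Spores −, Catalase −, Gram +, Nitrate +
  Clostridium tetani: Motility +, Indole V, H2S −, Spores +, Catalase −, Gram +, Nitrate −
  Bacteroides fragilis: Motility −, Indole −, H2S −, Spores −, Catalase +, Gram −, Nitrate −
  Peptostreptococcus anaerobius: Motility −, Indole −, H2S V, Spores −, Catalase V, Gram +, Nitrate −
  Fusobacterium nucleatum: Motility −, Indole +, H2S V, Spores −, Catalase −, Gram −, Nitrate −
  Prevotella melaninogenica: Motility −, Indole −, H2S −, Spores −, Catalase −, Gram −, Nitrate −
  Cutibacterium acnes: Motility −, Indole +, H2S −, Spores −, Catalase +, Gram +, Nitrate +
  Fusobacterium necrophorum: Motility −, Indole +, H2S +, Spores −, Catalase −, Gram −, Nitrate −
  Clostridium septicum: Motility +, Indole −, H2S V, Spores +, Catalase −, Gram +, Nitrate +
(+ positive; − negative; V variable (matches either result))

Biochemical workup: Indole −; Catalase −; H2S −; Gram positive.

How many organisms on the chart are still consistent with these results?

4

Indole −: excludes Fusobacterium nucleatum, Cutibacterium acnes, Fusobacterium necrophorum — 6 left.
H2S −: all 6 remaining candidates are consistent.
Catalase −: excludes Bacteroides fragilis — 5 left.
Gram +: excludes Prevotella melaninogenica — 4 left.
Still consistent: Actinomyces israelii, Clostridium septicum, Clostridium tetani, Peptostreptococcus anaerobius.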